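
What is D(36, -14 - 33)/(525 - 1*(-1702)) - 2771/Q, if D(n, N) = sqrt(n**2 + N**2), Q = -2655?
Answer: 2771/2655 + sqrt(3505)/2227 ≈ 1.0703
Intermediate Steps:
D(n, N) = sqrt(N**2 + n**2)
D(36, -14 - 33)/(525 - 1*(-1702)) - 2771/Q = sqrt((-14 - 33)**2 + 36**2)/(525 - 1*(-1702)) - 2771/(-2655) = sqrt((-47)**2 + 1296)/(525 + 1702) - 2771*(-1/2655) = sqrt(2209 + 1296)/2227 + 2771/2655 = sqrt(3505)*(1/2227) + 2771/2655 = sqrt(3505)/2227 + 2771/2655 = 2771/2655 + sqrt(3505)/2227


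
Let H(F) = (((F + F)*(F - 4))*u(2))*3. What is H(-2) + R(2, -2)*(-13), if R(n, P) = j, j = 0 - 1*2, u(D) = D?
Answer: 170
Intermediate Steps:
j = -2 (j = 0 - 2 = -2)
R(n, P) = -2
H(F) = 12*F*(-4 + F) (H(F) = (((F + F)*(F - 4))*2)*3 = (((2*F)*(-4 + F))*2)*3 = ((2*F*(-4 + F))*2)*3 = (4*F*(-4 + F))*3 = 12*F*(-4 + F))
H(-2) + R(2, -2)*(-13) = 12*(-2)*(-4 - 2) - 2*(-13) = 12*(-2)*(-6) + 26 = 144 + 26 = 170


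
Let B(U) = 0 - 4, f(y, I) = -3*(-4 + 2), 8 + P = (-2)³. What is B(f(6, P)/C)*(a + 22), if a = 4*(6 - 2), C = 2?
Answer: -152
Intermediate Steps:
P = -16 (P = -8 + (-2)³ = -8 - 8 = -16)
f(y, I) = 6 (f(y, I) = -3*(-2) = 6)
B(U) = -4
a = 16 (a = 4*4 = 16)
B(f(6, P)/C)*(a + 22) = -4*(16 + 22) = -4*38 = -152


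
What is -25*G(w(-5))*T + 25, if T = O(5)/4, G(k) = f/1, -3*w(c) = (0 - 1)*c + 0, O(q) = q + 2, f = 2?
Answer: -125/2 ≈ -62.500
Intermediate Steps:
O(q) = 2 + q
w(c) = c/3 (w(c) = -((0 - 1)*c + 0)/3 = -(-c + 0)/3 = -(-1)*c/3 = c/3)
G(k) = 2 (G(k) = 2/1 = 2*1 = 2)
T = 7/4 (T = (2 + 5)/4 = 7*(¼) = 7/4 ≈ 1.7500)
-25*G(w(-5))*T + 25 = -50*7/4 + 25 = -25*7/2 + 25 = -175/2 + 25 = -125/2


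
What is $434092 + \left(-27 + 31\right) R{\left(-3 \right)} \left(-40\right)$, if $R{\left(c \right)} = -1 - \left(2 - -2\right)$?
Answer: $434892$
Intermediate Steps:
$R{\left(c \right)} = -5$ ($R{\left(c \right)} = -1 - \left(2 + 2\right) = -1 - 4 = -5$)
$434092 + \left(-27 + 31\right) R{\left(-3 \right)} \left(-40\right) = 434092 + \left(-27 + 31\right) \left(-5\right) \left(-40\right) = 434092 + 4 \left(-5\right) \left(-40\right) = 434092 - -800 = 434092 + 800 = 434892$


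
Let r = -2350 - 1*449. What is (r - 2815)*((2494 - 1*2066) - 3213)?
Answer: 15634990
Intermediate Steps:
r = -2799 (r = -2350 - 449 = -2799)
(r - 2815)*((2494 - 1*2066) - 3213) = (-2799 - 2815)*((2494 - 1*2066) - 3213) = -5614*((2494 - 2066) - 3213) = -5614*(428 - 3213) = -5614*(-2785) = 15634990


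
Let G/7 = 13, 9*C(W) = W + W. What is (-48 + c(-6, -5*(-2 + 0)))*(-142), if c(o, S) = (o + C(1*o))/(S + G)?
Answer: 2068372/303 ≈ 6826.3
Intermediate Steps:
C(W) = 2*W/9 (C(W) = (W + W)/9 = (2*W)/9 = 2*W/9)
G = 91 (G = 7*13 = 91)
c(o, S) = 11*o/(9*(91 + S)) (c(o, S) = (o + 2*(1*o)/9)/(S + 91) = (o + 2*o/9)/(91 + S) = (11*o/9)/(91 + S) = 11*o/(9*(91 + S)))
(-48 + c(-6, -5*(-2 + 0)))*(-142) = (-48 + (11/9)*(-6)/(91 - 5*(-2 + 0)))*(-142) = (-48 + (11/9)*(-6)/(91 - 5*(-2)))*(-142) = (-48 + (11/9)*(-6)/(91 + 10))*(-142) = (-48 + (11/9)*(-6)/101)*(-142) = (-48 + (11/9)*(-6)*(1/101))*(-142) = (-48 - 22/303)*(-142) = -14566/303*(-142) = 2068372/303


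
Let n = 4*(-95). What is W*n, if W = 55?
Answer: -20900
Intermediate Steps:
n = -380
W*n = 55*(-380) = -20900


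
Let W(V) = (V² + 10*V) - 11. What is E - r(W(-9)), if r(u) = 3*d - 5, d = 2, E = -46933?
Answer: -46934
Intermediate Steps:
W(V) = -11 + V² + 10*V
r(u) = 1 (r(u) = 3*2 - 5 = 6 - 5 = 1)
E - r(W(-9)) = -46933 - 1*1 = -46933 - 1 = -46934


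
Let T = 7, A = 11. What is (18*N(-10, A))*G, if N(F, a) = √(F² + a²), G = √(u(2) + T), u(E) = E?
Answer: 54*√221 ≈ 802.77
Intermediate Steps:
G = 3 (G = √(2 + 7) = √9 = 3)
(18*N(-10, A))*G = (18*√((-10)² + 11²))*3 = (18*√(100 + 121))*3 = (18*√221)*3 = 54*√221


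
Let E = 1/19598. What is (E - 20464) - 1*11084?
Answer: -618277703/19598 ≈ -31548.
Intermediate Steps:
E = 1/19598 ≈ 5.1026e-5
(E - 20464) - 1*11084 = (1/19598 - 20464) - 1*11084 = -401053471/19598 - 11084 = -618277703/19598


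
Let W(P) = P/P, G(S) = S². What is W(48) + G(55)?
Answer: 3026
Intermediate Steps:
W(P) = 1
W(48) + G(55) = 1 + 55² = 1 + 3025 = 3026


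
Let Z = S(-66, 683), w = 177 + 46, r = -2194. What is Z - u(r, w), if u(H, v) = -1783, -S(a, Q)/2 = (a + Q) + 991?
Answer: -1433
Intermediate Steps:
S(a, Q) = -1982 - 2*Q - 2*a (S(a, Q) = -2*((a + Q) + 991) = -2*((Q + a) + 991) = -2*(991 + Q + a) = -1982 - 2*Q - 2*a)
w = 223
Z = -3216 (Z = -1982 - 2*683 - 2*(-66) = -1982 - 1366 + 132 = -3216)
Z - u(r, w) = -3216 - 1*(-1783) = -3216 + 1783 = -1433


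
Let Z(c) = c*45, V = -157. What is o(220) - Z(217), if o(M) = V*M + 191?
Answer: -44114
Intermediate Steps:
Z(c) = 45*c
o(M) = 191 - 157*M (o(M) = -157*M + 191 = 191 - 157*M)
o(220) - Z(217) = (191 - 157*220) - 45*217 = (191 - 34540) - 1*9765 = -34349 - 9765 = -44114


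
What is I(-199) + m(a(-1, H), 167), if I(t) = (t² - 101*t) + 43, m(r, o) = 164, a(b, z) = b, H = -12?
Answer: 59907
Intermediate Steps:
I(t) = 43 + t² - 101*t
I(-199) + m(a(-1, H), 167) = (43 + (-199)² - 101*(-199)) + 164 = (43 + 39601 + 20099) + 164 = 59743 + 164 = 59907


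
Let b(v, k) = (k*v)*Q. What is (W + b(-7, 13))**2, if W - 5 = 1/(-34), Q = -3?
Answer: 89321401/1156 ≈ 77268.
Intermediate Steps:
W = 169/34 (W = 5 + 1/(-34) = 5 - 1/34 = 169/34 ≈ 4.9706)
b(v, k) = -3*k*v (b(v, k) = (k*v)*(-3) = -3*k*v)
(W + b(-7, 13))**2 = (169/34 - 3*13*(-7))**2 = (169/34 + 273)**2 = (9451/34)**2 = 89321401/1156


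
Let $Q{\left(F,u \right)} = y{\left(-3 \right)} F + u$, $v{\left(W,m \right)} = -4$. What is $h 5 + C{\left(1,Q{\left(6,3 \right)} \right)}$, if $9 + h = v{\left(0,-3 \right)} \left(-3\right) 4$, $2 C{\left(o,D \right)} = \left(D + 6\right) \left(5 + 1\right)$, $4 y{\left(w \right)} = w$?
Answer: $\frac{417}{2} \approx 208.5$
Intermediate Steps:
$y{\left(w \right)} = \frac{w}{4}$
$Q{\left(F,u \right)} = u - \frac{3 F}{4}$ ($Q{\left(F,u \right)} = \frac{1}{4} \left(-3\right) F + u = - \frac{3 F}{4} + u = u - \frac{3 F}{4}$)
$C{\left(o,D \right)} = 18 + 3 D$ ($C{\left(o,D \right)} = \frac{\left(D + 6\right) \left(5 + 1\right)}{2} = \frac{\left(6 + D\right) 6}{2} = \frac{36 + 6 D}{2} = 18 + 3 D$)
$h = 39$ ($h = -9 + \left(-4\right) \left(-3\right) 4 = -9 + 12 \cdot 4 = -9 + 48 = 39$)
$h 5 + C{\left(1,Q{\left(6,3 \right)} \right)} = 39 \cdot 5 + \left(18 + 3 \left(3 - \frac{9}{2}\right)\right) = 195 + \left(18 + 3 \left(3 - \frac{9}{2}\right)\right) = 195 + \left(18 + 3 \left(- \frac{3}{2}\right)\right) = 195 + \left(18 - \frac{9}{2}\right) = 195 + \frac{27}{2} = \frac{417}{2}$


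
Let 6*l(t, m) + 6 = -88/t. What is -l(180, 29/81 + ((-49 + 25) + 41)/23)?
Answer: 146/135 ≈ 1.0815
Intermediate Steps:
l(t, m) = -1 - 44/(3*t) (l(t, m) = -1 + (-88/t)/6 = -1 - 44/(3*t))
-l(180, 29/81 + ((-49 + 25) + 41)/23) = -(-44/3 - 1*180)/180 = -(-44/3 - 180)/180 = -(-584)/(180*3) = -1*(-146/135) = 146/135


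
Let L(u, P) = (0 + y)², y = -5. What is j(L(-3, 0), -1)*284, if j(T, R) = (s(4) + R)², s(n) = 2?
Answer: 284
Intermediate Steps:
L(u, P) = 25 (L(u, P) = (0 - 5)² = (-5)² = 25)
j(T, R) = (2 + R)²
j(L(-3, 0), -1)*284 = (2 - 1)²*284 = 1²*284 = 1*284 = 284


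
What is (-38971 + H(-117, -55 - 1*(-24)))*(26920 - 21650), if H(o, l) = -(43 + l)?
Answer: -205440410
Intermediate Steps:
H(o, l) = -43 - l
(-38971 + H(-117, -55 - 1*(-24)))*(26920 - 21650) = (-38971 + (-43 - (-55 - 1*(-24))))*(26920 - 21650) = (-38971 + (-43 - (-55 + 24)))*5270 = (-38971 + (-43 - 1*(-31)))*5270 = (-38971 + (-43 + 31))*5270 = (-38971 - 12)*5270 = -38983*5270 = -205440410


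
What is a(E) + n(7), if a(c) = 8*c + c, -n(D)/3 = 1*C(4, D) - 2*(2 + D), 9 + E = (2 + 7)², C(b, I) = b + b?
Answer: 678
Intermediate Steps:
C(b, I) = 2*b
E = 72 (E = -9 + (2 + 7)² = -9 + 9² = -9 + 81 = 72)
n(D) = -12 + 6*D (n(D) = -3*(1*(2*4) - 2*(2 + D)) = -3*(1*8 + (-4 - 2*D)) = -3*(8 + (-4 - 2*D)) = -3*(4 - 2*D) = -12 + 6*D)
a(c) = 9*c
a(E) + n(7) = 9*72 + (-12 + 6*7) = 648 + (-12 + 42) = 648 + 30 = 678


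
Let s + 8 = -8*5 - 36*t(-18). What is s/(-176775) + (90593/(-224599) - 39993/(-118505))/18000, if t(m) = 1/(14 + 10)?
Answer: 156033354627347/564607424652435000 ≈ 0.00027636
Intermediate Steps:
t(m) = 1/24
s = -99/2 (s = -8 + (-8*5 - 36*1/24) = -8 + (-40 - 3/2) = -8 - 83/2 = -99/2 ≈ -49.500)
s/(-176775) + (90593/(-224599) - 39993/(-118505))/18000 = -99/2/(-176775) + (90593/(-224599) - 39993/(-118505))/18000 = -99/2*(-1/176775) + (90593*(-1/224599) - 39993*(-1/118505))*(1/18000) = 33/117850 + (-90593/224599 + 39993/118505)*(1/18000) = 33/117850 - 1753335658/26616104495*1/18000 = 33/117850 - 876667829/239544940455000 = 156033354627347/564607424652435000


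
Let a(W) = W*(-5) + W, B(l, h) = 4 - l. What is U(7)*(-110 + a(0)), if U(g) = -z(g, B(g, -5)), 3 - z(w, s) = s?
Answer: 660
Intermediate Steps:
a(W) = -4*W (a(W) = -5*W + W = -4*W)
z(w, s) = 3 - s
U(g) = 1 - g (U(g) = -(3 - (4 - g)) = -(3 + (-4 + g)) = -(-1 + g) = 1 - g)
U(7)*(-110 + a(0)) = (1 - 1*7)*(-110 - 4*0) = (1 - 7)*(-110 + 0) = -6*(-110) = 660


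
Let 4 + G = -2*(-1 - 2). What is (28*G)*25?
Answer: 1400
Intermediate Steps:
G = 2 (G = -4 - 2*(-1 - 2) = -4 - 2*(-3) = -4 + 6 = 2)
(28*G)*25 = (28*2)*25 = 56*25 = 1400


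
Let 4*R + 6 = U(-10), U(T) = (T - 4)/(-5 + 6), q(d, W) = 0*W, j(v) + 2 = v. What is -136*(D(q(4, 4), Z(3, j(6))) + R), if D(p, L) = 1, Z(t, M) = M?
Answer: 544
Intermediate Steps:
j(v) = -2 + v
q(d, W) = 0
U(T) = -4 + T (U(T) = (-4 + T)/1 = (-4 + T)*1 = -4 + T)
R = -5 (R = -3/2 + (-4 - 10)/4 = -3/2 + (¼)*(-14) = -3/2 - 7/2 = -5)
-136*(D(q(4, 4), Z(3, j(6))) + R) = -136*(1 - 5) = -136*(-4) = 544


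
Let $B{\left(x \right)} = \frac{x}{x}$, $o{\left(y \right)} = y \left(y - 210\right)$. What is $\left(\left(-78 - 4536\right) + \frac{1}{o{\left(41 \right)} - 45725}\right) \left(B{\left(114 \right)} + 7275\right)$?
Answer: $- \frac{883835936366}{26327} \approx -3.3571 \cdot 10^{7}$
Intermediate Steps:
$o{\left(y \right)} = y \left(-210 + y\right)$
$B{\left(x \right)} = 1$
$\left(\left(-78 - 4536\right) + \frac{1}{o{\left(41 \right)} - 45725}\right) \left(B{\left(114 \right)} + 7275\right) = \left(\left(-78 - 4536\right) + \frac{1}{41 \left(-210 + 41\right) - 45725}\right) \left(1 + 7275\right) = \left(\left(-78 - 4536\right) + \frac{1}{41 \left(-169\right) - 45725}\right) 7276 = \left(-4614 + \frac{1}{-6929 - 45725}\right) 7276 = \left(-4614 + \frac{1}{-52654}\right) 7276 = \left(-4614 - \frac{1}{52654}\right) 7276 = \left(- \frac{242945557}{52654}\right) 7276 = - \frac{883835936366}{26327}$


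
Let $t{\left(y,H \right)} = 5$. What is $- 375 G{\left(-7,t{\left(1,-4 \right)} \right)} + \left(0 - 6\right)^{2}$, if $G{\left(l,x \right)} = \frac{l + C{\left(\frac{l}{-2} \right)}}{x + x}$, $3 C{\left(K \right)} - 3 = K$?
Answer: $\frac{869}{4} \approx 217.25$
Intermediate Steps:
$C{\left(K \right)} = 1 + \frac{K}{3}$
$G{\left(l,x \right)} = \frac{1 + \frac{5 l}{6}}{2 x}$ ($G{\left(l,x \right)} = \frac{l + \left(1 + \frac{l \frac{1}{-2}}{3}\right)}{x + x} = \frac{l + \left(1 + \frac{l \left(- \frac{1}{2}\right)}{3}\right)}{2 x} = \left(l + \left(1 + \frac{\left(- \frac{1}{2}\right) l}{3}\right)\right) \frac{1}{2 x} = \left(l - \left(-1 + \frac{l}{6}\right)\right) \frac{1}{2 x} = \left(1 + \frac{5 l}{6}\right) \frac{1}{2 x} = \frac{1 + \frac{5 l}{6}}{2 x}$)
$- 375 G{\left(-7,t{\left(1,-4 \right)} \right)} + \left(0 - 6\right)^{2} = - 375 \frac{6 + 5 \left(-7\right)}{12 \cdot 5} + \left(0 - 6\right)^{2} = - 375 \cdot \frac{1}{12} \cdot \frac{1}{5} \left(6 - 35\right) + \left(-6\right)^{2} = - 375 \cdot \frac{1}{12} \cdot \frac{1}{5} \left(-29\right) + 36 = \left(-375\right) \left(- \frac{29}{60}\right) + 36 = \frac{725}{4} + 36 = \frac{869}{4}$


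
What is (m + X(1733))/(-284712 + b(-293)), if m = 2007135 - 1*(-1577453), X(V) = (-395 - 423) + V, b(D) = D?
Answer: -3585503/285005 ≈ -12.580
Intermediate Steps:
X(V) = -818 + V
m = 3584588 (m = 2007135 + 1577453 = 3584588)
(m + X(1733))/(-284712 + b(-293)) = (3584588 + (-818 + 1733))/(-284712 - 293) = (3584588 + 915)/(-285005) = 3585503*(-1/285005) = -3585503/285005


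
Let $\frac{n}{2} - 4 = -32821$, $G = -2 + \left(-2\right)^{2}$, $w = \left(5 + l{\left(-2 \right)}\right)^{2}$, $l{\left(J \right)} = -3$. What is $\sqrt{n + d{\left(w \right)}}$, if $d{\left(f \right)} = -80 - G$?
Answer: $2 i \sqrt{16429} \approx 256.35 i$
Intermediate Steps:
$w = 4$ ($w = \left(5 - 3\right)^{2} = 2^{2} = 4$)
$G = 2$ ($G = -2 + 4 = 2$)
$d{\left(f \right)} = -82$ ($d{\left(f \right)} = -80 - 2 = -82$)
$n = -65634$ ($n = 8 + 2 \left(-32821\right) = 8 - 65642 = -65634$)
$\sqrt{n + d{\left(w \right)}} = \sqrt{-65634 - 82} = \sqrt{-65716} = 2 i \sqrt{16429}$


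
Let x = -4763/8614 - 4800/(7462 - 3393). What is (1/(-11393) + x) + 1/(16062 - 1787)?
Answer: -9876578966588337/5700418903187450 ≈ -1.7326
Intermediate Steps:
x = -60727847/35050366 (x = -4763*1/8614 - 4800/4069 = -4763/8614 - 4800*1/4069 = -4763/8614 - 4800/4069 = -60727847/35050366 ≈ -1.7326)
(1/(-11393) + x) + 1/(16062 - 1787) = (1/(-11393) - 60727847/35050366) + 1/(16062 - 1787) = (-1/11393 - 60727847/35050366) + 1/14275 = -691907411237/399328819838 + 1/14275 = -9876578966588337/5700418903187450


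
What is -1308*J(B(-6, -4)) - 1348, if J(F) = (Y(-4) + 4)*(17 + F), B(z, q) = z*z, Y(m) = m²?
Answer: -1387828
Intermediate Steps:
B(z, q) = z²
J(F) = 340 + 20*F (J(F) = ((-4)² + 4)*(17 + F) = (16 + 4)*(17 + F) = 20*(17 + F) = 340 + 20*F)
-1308*J(B(-6, -4)) - 1348 = -1308*(340 + 20*(-6)²) - 1348 = -1308*(340 + 20*36) - 1348 = -1308*(340 + 720) - 1348 = -1308*1060 - 1348 = -1386480 - 1348 = -1387828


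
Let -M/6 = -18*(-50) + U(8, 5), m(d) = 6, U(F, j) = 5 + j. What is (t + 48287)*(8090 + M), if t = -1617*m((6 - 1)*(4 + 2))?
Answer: 101478550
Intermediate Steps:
M = -5460 (M = -6*(-18*(-50) + (5 + 5)) = -6*(900 + 10) = -6*910 = -5460)
t = -9702 (t = -1617*6 = -9702)
(t + 48287)*(8090 + M) = (-9702 + 48287)*(8090 - 5460) = 38585*2630 = 101478550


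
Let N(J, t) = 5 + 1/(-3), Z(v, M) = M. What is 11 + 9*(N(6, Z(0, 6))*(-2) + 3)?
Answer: -46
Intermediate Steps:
N(J, t) = 14/3 (N(J, t) = 5 - 1/3 = 14/3)
11 + 9*(N(6, Z(0, 6))*(-2) + 3) = 11 + 9*((14/3)*(-2) + 3) = 11 + 9*(-28/3 + 3) = 11 + 9*(-19/3) = 11 - 57 = -46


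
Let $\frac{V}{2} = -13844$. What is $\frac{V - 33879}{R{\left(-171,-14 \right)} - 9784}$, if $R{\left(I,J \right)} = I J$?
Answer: $\frac{61567}{7390} \approx 8.3311$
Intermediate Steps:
$V = -27688$ ($V = 2 \left(-13844\right) = -27688$)
$\frac{V - 33879}{R{\left(-171,-14 \right)} - 9784} = \frac{-27688 - 33879}{\left(-171\right) \left(-14\right) - 9784} = - \frac{61567}{2394 - 9784} = - \frac{61567}{-7390} = \left(-61567\right) \left(- \frac{1}{7390}\right) = \frac{61567}{7390}$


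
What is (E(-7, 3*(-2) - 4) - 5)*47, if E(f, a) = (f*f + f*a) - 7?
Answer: 5029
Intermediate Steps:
E(f, a) = -7 + f² + a*f (E(f, a) = (f² + a*f) - 7 = -7 + f² + a*f)
(E(-7, 3*(-2) - 4) - 5)*47 = ((-7 + (-7)² + (3*(-2) - 4)*(-7)) - 5)*47 = ((-7 + 49 + (-6 - 4)*(-7)) - 5)*47 = ((-7 + 49 - 10*(-7)) - 5)*47 = ((-7 + 49 + 70) - 5)*47 = (112 - 5)*47 = 107*47 = 5029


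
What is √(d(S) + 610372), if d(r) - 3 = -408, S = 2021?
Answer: √609967 ≈ 781.00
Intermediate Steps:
d(r) = -405 (d(r) = 3 - 408 = -405)
√(d(S) + 610372) = √(-405 + 610372) = √609967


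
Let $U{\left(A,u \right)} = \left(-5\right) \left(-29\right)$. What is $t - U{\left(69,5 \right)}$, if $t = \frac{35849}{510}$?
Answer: $- \frac{38101}{510} \approx -74.708$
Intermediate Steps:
$U{\left(A,u \right)} = 145$
$t = \frac{35849}{510}$ ($t = 35849 \cdot \frac{1}{510} = \frac{35849}{510} \approx 70.292$)
$t - U{\left(69,5 \right)} = \frac{35849}{510} - 145 = - \frac{38101}{510}$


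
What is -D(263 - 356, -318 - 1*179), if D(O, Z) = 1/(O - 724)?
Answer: 1/817 ≈ 0.0012240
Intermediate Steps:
D(O, Z) = 1/(-724 + O)
-D(263 - 356, -318 - 1*179) = -1/(-724 + (263 - 356)) = -1/(-724 - 93) = -1/(-817) = -1*(-1/817) = 1/817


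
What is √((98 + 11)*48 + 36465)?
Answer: 3*√4633 ≈ 204.20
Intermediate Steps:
√((98 + 11)*48 + 36465) = √(109*48 + 36465) = √(5232 + 36465) = √41697 = 3*√4633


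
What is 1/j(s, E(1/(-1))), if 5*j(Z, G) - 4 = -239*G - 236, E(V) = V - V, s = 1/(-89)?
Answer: -5/232 ≈ -0.021552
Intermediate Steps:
s = -1/89 ≈ -0.011236
E(V) = 0
j(Z, G) = -232/5 - 239*G/5 (j(Z, G) = ⅘ + (-239*G - 236)/5 = ⅘ + (-236 - 239*G)/5 = ⅘ + (-236/5 - 239*G/5) = -232/5 - 239*G/5)
1/j(s, E(1/(-1))) = 1/(-232/5 - 239/5*0) = 1/(-232/5 + 0) = 1/(-232/5) = -5/232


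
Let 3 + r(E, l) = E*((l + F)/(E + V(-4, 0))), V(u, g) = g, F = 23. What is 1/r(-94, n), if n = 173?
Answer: 1/193 ≈ 0.0051813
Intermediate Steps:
r(E, l) = 20 + l (r(E, l) = -3 + E*((l + 23)/(E + 0)) = -3 + E*((23 + l)/E) = -3 + (23 + l) = 20 + l)
1/r(-94, n) = 1/(20 + 173) = 1/193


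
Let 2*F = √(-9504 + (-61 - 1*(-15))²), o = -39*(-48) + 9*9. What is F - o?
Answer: -1953 + I*√1847 ≈ -1953.0 + 42.977*I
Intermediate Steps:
o = 1953 (o = 1872 + 81 = 1953)
F = I*√1847 (F = √(-9504 + (-61 - 1*(-15))²)/2 = √(-9504 + (-61 + 15)²)/2 = √(-9504 + (-46)²)/2 = √(-9504 + 2116)/2 = √(-7388)/2 = (2*I*√1847)/2 = I*√1847 ≈ 42.977*I)
F - o = I*√1847 - 1*1953 = I*√1847 - 1953 = -1953 + I*√1847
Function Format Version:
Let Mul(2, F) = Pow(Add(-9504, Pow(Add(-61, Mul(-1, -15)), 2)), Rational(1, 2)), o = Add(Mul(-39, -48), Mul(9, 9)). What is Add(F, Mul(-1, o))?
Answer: Add(-1953, Mul(I, Pow(1847, Rational(1, 2)))) ≈ Add(-1953.0, Mul(42.977, I))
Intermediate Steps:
o = 1953 (o = Add(1872, 81) = 1953)
F = Mul(I, Pow(1847, Rational(1, 2))) (F = Mul(Rational(1, 2), Pow(Add(-9504, Pow(Add(-61, Mul(-1, -15)), 2)), Rational(1, 2))) = Mul(Rational(1, 2), Pow(Add(-9504, Pow(Add(-61, 15), 2)), Rational(1, 2))) = Mul(Rational(1, 2), Pow(Add(-9504, Pow(-46, 2)), Rational(1, 2))) = Mul(Rational(1, 2), Pow(Add(-9504, 2116), Rational(1, 2))) = Mul(Rational(1, 2), Pow(-7388, Rational(1, 2))) = Mul(Rational(1, 2), Mul(2, I, Pow(1847, Rational(1, 2)))) = Mul(I, Pow(1847, Rational(1, 2))) ≈ Mul(42.977, I))
Add(F, Mul(-1, o)) = Add(Mul(I, Pow(1847, Rational(1, 2))), Mul(-1, 1953)) = Add(Mul(I, Pow(1847, Rational(1, 2))), -1953) = Add(-1953, Mul(I, Pow(1847, Rational(1, 2))))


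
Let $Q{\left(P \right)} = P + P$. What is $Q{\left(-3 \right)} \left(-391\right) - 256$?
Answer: $2090$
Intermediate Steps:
$Q{\left(P \right)} = 2 P$
$Q{\left(-3 \right)} \left(-391\right) - 256 = 2 \left(-3\right) \left(-391\right) - 256 = \left(-6\right) \left(-391\right) - 256 = 2346 - 256 = 2090$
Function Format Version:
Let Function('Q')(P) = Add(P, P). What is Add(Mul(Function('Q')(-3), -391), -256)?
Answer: 2090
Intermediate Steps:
Function('Q')(P) = Mul(2, P)
Add(Mul(Function('Q')(-3), -391), -256) = Add(Mul(Mul(2, -3), -391), -256) = Add(Mul(-6, -391), -256) = Add(2346, -256) = 2090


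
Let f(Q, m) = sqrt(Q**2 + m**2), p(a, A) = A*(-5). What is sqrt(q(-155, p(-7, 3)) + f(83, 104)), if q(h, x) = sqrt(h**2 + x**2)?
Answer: sqrt(sqrt(17705) + 5*sqrt(970)) ≈ 16.994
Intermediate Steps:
p(a, A) = -5*A
sqrt(q(-155, p(-7, 3)) + f(83, 104)) = sqrt(sqrt((-155)**2 + (-5*3)**2) + sqrt(83**2 + 104**2)) = sqrt(sqrt(24025 + (-15)**2) + sqrt(6889 + 10816)) = sqrt(sqrt(24025 + 225) + sqrt(17705)) = sqrt(sqrt(24250) + sqrt(17705)) = sqrt(5*sqrt(970) + sqrt(17705)) = sqrt(sqrt(17705) + 5*sqrt(970))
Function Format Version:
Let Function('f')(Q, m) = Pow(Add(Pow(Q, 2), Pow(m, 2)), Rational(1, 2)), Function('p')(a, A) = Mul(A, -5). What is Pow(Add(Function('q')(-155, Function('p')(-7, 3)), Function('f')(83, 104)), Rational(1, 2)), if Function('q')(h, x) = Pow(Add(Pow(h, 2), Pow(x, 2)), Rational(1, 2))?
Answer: Pow(Add(Pow(17705, Rational(1, 2)), Mul(5, Pow(970, Rational(1, 2)))), Rational(1, 2)) ≈ 16.994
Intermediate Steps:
Function('p')(a, A) = Mul(-5, A)
Pow(Add(Function('q')(-155, Function('p')(-7, 3)), Function('f')(83, 104)), Rational(1, 2)) = Pow(Add(Pow(Add(Pow(-155, 2), Pow(Mul(-5, 3), 2)), Rational(1, 2)), Pow(Add(Pow(83, 2), Pow(104, 2)), Rational(1, 2))), Rational(1, 2)) = Pow(Add(Pow(Add(24025, Pow(-15, 2)), Rational(1, 2)), Pow(Add(6889, 10816), Rational(1, 2))), Rational(1, 2)) = Pow(Add(Pow(Add(24025, 225), Rational(1, 2)), Pow(17705, Rational(1, 2))), Rational(1, 2)) = Pow(Add(Pow(24250, Rational(1, 2)), Pow(17705, Rational(1, 2))), Rational(1, 2)) = Pow(Add(Mul(5, Pow(970, Rational(1, 2))), Pow(17705, Rational(1, 2))), Rational(1, 2)) = Pow(Add(Pow(17705, Rational(1, 2)), Mul(5, Pow(970, Rational(1, 2)))), Rational(1, 2))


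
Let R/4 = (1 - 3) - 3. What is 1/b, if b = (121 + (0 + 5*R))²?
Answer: 1/441 ≈ 0.0022676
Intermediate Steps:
R = -20 (R = 4*((1 - 3) - 3) = 4*(-2 - 3) = 4*(-5) = -20)
b = 441 (b = (121 + (0 + 5*(-20)))² = (121 + (0 - 100))² = (121 - 100)² = 21² = 441)
1/b = 1/441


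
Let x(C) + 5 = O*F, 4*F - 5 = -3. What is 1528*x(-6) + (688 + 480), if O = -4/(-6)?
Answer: -17888/3 ≈ -5962.7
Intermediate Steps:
F = ½ (F = 5/4 + (¼)*(-3) = 5/4 - ¾ = ½ ≈ 0.50000)
O = ⅔ (O = -4*(-⅙) = ⅔ ≈ 0.66667)
x(C) = -14/3 (x(C) = -5 + (⅔)*(½) = -5 + ⅓ = -14/3)
1528*x(-6) + (688 + 480) = 1528*(-14/3) + (688 + 480) = -21392/3 + 1168 = -17888/3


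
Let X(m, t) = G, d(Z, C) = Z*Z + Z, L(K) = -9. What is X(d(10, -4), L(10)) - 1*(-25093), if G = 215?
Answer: 25308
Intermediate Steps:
d(Z, C) = Z + Z² (d(Z, C) = Z² + Z = Z + Z²)
X(m, t) = 215
X(d(10, -4), L(10)) - 1*(-25093) = 215 - 1*(-25093) = 215 + 25093 = 25308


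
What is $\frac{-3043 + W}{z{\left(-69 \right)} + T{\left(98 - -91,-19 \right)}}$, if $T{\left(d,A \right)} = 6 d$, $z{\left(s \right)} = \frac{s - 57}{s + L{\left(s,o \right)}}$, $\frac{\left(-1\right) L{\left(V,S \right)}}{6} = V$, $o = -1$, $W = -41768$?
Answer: $- \frac{1717755}{43456} \approx -39.529$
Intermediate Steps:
$L{\left(V,S \right)} = - 6 V$
$z{\left(s \right)} = - \frac{-57 + s}{5 s}$ ($z{\left(s \right)} = \frac{s - 57}{s - 6 s} = \frac{-57 + s}{\left(-5\right) s} = \left(-57 + s\right) \left(- \frac{1}{5 s}\right) = - \frac{-57 + s}{5 s}$)
$\frac{-3043 + W}{z{\left(-69 \right)} + T{\left(98 - -91,-19 \right)}} = \frac{-3043 - 41768}{\frac{57 - -69}{5 \left(-69\right)} + 6 \left(98 - -91\right)} = - \frac{44811}{\frac{1}{5} \left(- \frac{1}{69}\right) \left(57 + 69\right) + 6 \left(98 + 91\right)} = - \frac{44811}{\frac{1}{5} \left(- \frac{1}{69}\right) 126 + 6 \cdot 189} = - \frac{44811}{- \frac{42}{115} + 1134} = - \frac{44811}{\frac{130368}{115}} = \left(-44811\right) \frac{115}{130368} = - \frac{1717755}{43456}$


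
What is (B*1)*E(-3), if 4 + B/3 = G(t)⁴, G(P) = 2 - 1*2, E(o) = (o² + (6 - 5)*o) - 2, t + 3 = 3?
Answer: -48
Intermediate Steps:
t = 0 (t = -3 + 3 = 0)
E(o) = -2 + o + o² (E(o) = (o² + 1*o) - 2 = (o² + o) - 2 = (o + o²) - 2 = -2 + o + o²)
G(P) = 0 (G(P) = 2 - 2 = 0)
B = -12 (B = -12 + 3*0⁴ = -12 + 3*0 = -12 + 0 = -12)
(B*1)*E(-3) = (-12*1)*(-2 - 3 + (-3)²) = -12*(-2 - 3 + 9) = -12*4 = -48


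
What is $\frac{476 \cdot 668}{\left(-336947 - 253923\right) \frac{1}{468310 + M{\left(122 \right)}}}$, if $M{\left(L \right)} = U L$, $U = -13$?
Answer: $- \frac{10600235488}{42205} \approx -2.5116 \cdot 10^{5}$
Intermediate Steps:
$M{\left(L \right)} = - 13 L$
$\frac{476 \cdot 668}{\left(-336947 - 253923\right) \frac{1}{468310 + M{\left(122 \right)}}} = \frac{476 \cdot 668}{\left(-336947 - 253923\right) \frac{1}{468310 - 1586}} = \frac{317968}{\left(-590870\right) \frac{1}{468310 - 1586}} = \frac{317968}{\left(-590870\right) \frac{1}{466724}} = \frac{317968}{- \frac{295435}{233362}} = 317968 \left(- \frac{233362}{295435}\right) = - \frac{10600235488}{42205}$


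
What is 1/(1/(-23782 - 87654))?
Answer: -111436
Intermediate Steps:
1/(1/(-23782 - 87654)) = 1/(1/(-111436)) = 1/(-1/111436) = -111436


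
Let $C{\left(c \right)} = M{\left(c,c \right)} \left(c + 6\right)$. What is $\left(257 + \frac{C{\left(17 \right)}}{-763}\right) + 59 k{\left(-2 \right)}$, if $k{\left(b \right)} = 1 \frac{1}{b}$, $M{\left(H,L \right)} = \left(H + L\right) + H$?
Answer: $\frac{344819}{1526} \approx 225.96$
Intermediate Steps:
$M{\left(H,L \right)} = L + 2 H$
$C{\left(c \right)} = 3 c \left(6 + c\right)$ ($C{\left(c \right)} = \left(c + 2 c\right) \left(c + 6\right) = 3 c \left(6 + c\right)$)
$k{\left(b \right)} = \frac{1}{b}$
$\left(257 + \frac{C{\left(17 \right)}}{-763}\right) + 59 k{\left(-2 \right)} = \left(257 + \frac{3 \cdot 17 \left(6 + 17\right)}{-763}\right) + \frac{59}{-2} = \left(257 + 3 \cdot 17 \cdot 23 \left(- \frac{1}{763}\right)\right) + 59 \left(- \frac{1}{2}\right) = \left(257 + 1173 \left(- \frac{1}{763}\right)\right) - \frac{59}{2} = \left(257 - \frac{1173}{763}\right) - \frac{59}{2} = \frac{194918}{763} - \frac{59}{2} = \frac{344819}{1526}$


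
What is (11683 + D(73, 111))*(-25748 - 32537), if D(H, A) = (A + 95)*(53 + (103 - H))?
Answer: -1677500585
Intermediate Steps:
D(H, A) = (95 + A)*(156 - H)
(11683 + D(73, 111))*(-25748 - 32537) = (11683 + (14820 - 95*73 + 156*111 - 1*111*73))*(-25748 - 32537) = (11683 + (14820 - 6935 + 17316 - 8103))*(-58285) = (11683 + 17098)*(-58285) = 28781*(-58285) = -1677500585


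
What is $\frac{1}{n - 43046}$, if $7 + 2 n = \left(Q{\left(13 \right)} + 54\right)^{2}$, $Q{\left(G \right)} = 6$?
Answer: $- \frac{2}{82499} \approx -2.4243 \cdot 10^{-5}$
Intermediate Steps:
$n = \frac{3593}{2}$ ($n = - \frac{7}{2} + \frac{\left(6 + 54\right)^{2}}{2} = - \frac{7}{2} + \frac{60^{2}}{2} = - \frac{7}{2} + \frac{1}{2} \cdot 3600 = - \frac{7}{2} + 1800 = \frac{3593}{2} \approx 1796.5$)
$\frac{1}{n - 43046} = \frac{1}{\frac{3593}{2} - 43046} = \frac{1}{- \frac{82499}{2}} = - \frac{2}{82499}$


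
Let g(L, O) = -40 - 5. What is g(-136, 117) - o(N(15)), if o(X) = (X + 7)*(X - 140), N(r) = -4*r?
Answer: -10645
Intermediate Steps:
g(L, O) = -45
o(X) = (-140 + X)*(7 + X) (o(X) = (7 + X)*(-140 + X) = (-140 + X)*(7 + X))
g(-136, 117) - o(N(15)) = -45 - (-980 + (-4*15)**2 - (-532)*15) = -45 - (-980 + (-60)**2 - 133*(-60)) = -45 - (-980 + 3600 + 7980) = -45 - 1*10600 = -45 - 10600 = -10645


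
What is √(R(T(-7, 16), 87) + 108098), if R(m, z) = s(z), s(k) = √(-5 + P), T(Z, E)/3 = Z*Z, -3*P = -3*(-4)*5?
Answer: √(108098 + 5*I) ≈ 328.78 + 0.008*I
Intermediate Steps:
P = -20 (P = -(-3*(-4))*5/3 = -4*5 = -⅓*60 = -20)
T(Z, E) = 3*Z² (T(Z, E) = 3*(Z*Z) = 3*Z²)
s(k) = 5*I (s(k) = √(-5 - 20) = √(-25) = 5*I)
R(m, z) = 5*I
√(R(T(-7, 16), 87) + 108098) = √(5*I + 108098) = √(108098 + 5*I)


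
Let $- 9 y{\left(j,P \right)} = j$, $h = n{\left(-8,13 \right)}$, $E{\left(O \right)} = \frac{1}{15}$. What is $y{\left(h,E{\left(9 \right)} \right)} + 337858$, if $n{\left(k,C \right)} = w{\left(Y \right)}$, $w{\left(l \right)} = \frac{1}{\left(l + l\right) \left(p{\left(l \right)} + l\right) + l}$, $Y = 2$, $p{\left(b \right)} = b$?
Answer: $\frac{54732995}{162} \approx 3.3786 \cdot 10^{5}$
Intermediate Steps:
$E{\left(O \right)} = \frac{1}{15}$
$w{\left(l \right)} = \frac{1}{l + 4 l^{2}}$ ($w{\left(l \right)} = \frac{1}{\left(l + l\right) \left(l + l\right) + l} = \frac{1}{2 l 2 l + l} = \frac{1}{4 l^{2} + l} = \frac{1}{l + 4 l^{2}}$)
$n{\left(k,C \right)} = \frac{1}{18}$ ($n{\left(k,C \right)} = \frac{1}{2 \left(1 + 4 \cdot 2\right)} = \frac{1}{2 \left(1 + 8\right)} = \frac{1}{2 \cdot 9} = \frac{1}{2} \cdot \frac{1}{9} = \frac{1}{18}$)
$h = \frac{1}{18} \approx 0.055556$
$y{\left(j,P \right)} = - \frac{j}{9}$
$y{\left(h,E{\left(9 \right)} \right)} + 337858 = \left(- \frac{1}{9}\right) \frac{1}{18} + 337858 = - \frac{1}{162} + 337858 = \frac{54732995}{162}$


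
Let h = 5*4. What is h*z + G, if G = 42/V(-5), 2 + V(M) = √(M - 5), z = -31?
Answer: -626 - 3*I*√10 ≈ -626.0 - 9.4868*I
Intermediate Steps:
V(M) = -2 + √(-5 + M) (V(M) = -2 + √(M - 5) = -2 + √(-5 + M))
h = 20
G = 42/(-2 + I*√10) (G = 42/(-2 + √(-5 - 5)) = 42/(-2 + √(-10)) = 42/(-2 + I*√10) ≈ -6.0 - 9.4868*I)
h*z + G = 20*(-31) + (-6 - 3*I*√10) = -620 + (-6 - 3*I*√10) = -626 - 3*I*√10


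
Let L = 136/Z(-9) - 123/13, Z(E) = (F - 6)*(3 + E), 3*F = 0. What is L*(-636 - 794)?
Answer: 73150/9 ≈ 8127.8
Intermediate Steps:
F = 0 (F = (⅓)*0 = 0)
Z(E) = -18 - 6*E (Z(E) = (0 - 6)*(3 + E) = -6*(3 + E) = -18 - 6*E)
L = -665/117 (L = 136/(-18 - 6*(-9)) - 123/13 = 136/(-18 + 54) - 123*1/13 = 136/36 - 123/13 = 136*(1/36) - 123/13 = 34/9 - 123/13 = -665/117 ≈ -5.6838)
L*(-636 - 794) = -665*(-636 - 794)/117 = -665/117*(-1430) = 73150/9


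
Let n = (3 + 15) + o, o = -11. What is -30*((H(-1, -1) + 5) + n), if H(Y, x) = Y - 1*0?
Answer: -330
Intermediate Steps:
H(Y, x) = Y (H(Y, x) = Y + 0 = Y)
n = 7 (n = (3 + 15) - 11 = 18 - 11 = 7)
-30*((H(-1, -1) + 5) + n) = -30*((-1 + 5) + 7) = -30*(4 + 7) = -30*11 = -330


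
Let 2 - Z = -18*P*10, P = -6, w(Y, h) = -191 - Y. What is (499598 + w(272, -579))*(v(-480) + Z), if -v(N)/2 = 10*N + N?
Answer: 4732798070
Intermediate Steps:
v(N) = -22*N (v(N) = -2*(10*N + N) = -22*N)
Z = -1078 (Z = 2 - (-18*(-6))*10 = 2 - 108*10 = 2 - 1*1080 = 2 - 1080 = -1078)
(499598 + w(272, -579))*(v(-480) + Z) = (499598 + (-191 - 1*272))*(-22*(-480) - 1078) = (499598 + (-191 - 272))*(10560 - 1078) = (499598 - 463)*9482 = 499135*9482 = 4732798070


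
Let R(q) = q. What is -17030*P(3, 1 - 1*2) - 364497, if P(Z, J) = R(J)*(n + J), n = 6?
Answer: -279347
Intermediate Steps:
P(Z, J) = J*(6 + J)
-17030*P(3, 1 - 1*2) - 364497 = -17030*(1 - 1*2)*(6 + (1 - 1*2)) - 364497 = -17030*(1 - 2)*(6 + (1 - 2)) - 364497 = -(-17030)*(6 - 1) - 364497 = -(-17030)*5 - 364497 = -17030*(-5) - 364497 = 85150 - 364497 = -279347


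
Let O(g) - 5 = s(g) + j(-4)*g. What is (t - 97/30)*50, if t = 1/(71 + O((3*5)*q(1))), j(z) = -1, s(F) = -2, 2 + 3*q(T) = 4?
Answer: -15445/96 ≈ -160.89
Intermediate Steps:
q(T) = ⅔ (q(T) = -⅔ + (⅓)*4 = -⅔ + 4/3 = ⅔)
O(g) = 3 - g (O(g) = 5 + (-2 - g) = 3 - g)
t = 1/64 (t = 1/(71 + (3 - 3*5*2/3)) = 1/(71 + (3 - 15*2/3)) = 1/(71 + (3 - 1*10)) = 1/(71 + (3 - 10)) = 1/(71 - 7) = 1/64 ≈ 0.015625)
(t - 97/30)*50 = (1/64 - 97/30)*50 = -3089/960*50 = -15445/96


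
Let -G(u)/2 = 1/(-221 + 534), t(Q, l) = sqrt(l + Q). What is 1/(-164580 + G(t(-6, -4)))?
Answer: -313/51513542 ≈ -6.0761e-6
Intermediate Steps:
t(Q, l) = sqrt(Q + l)
G(u) = -2/313 (G(u) = -2/(-221 + 534) = -2/313)
1/(-164580 + G(t(-6, -4))) = 1/(-164580 - 2/313) = 1/(-51513542/313) = -313/51513542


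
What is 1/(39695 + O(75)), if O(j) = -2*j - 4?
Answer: 1/39541 ≈ 2.5290e-5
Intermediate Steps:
O(j) = -4 - 2*j
1/(39695 + O(75)) = 1/(39695 + (-4 - 2*75)) = 1/(39695 + (-4 - 150)) = 1/(39695 - 154) = 1/39541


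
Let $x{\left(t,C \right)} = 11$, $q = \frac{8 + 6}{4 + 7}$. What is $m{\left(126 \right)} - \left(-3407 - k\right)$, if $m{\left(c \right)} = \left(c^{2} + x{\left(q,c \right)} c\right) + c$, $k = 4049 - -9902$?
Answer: $34746$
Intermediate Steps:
$q = \frac{14}{11} \approx 1.2727$
$k = 13951$ ($k = 4049 + 9902 = 13951$)
$m{\left(c \right)} = c^{2} + 12 c$ ($m{\left(c \right)} = \left(c^{2} + 11 c\right) + c = c^{2} + 12 c$)
$m{\left(126 \right)} - \left(-3407 - k\right) = 126 \left(12 + 126\right) - \left(-3407 - 13951\right) = 126 \cdot 138 - \left(-3407 - 13951\right) = 17388 - -17358 = 17388 + 17358 = 34746$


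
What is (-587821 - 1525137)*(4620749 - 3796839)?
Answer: -1740887225780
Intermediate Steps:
(-587821 - 1525137)*(4620749 - 3796839) = -2112958*823910 = -1740887225780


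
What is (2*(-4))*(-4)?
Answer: 32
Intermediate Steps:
(2*(-4))*(-4) = -8*(-4) = 32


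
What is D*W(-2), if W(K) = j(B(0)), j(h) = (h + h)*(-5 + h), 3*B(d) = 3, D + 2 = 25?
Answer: -184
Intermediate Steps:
D = 23 (D = -2 + 25 = 23)
B(d) = 1 (B(d) = (⅓)*3 = 1)
j(h) = 2*h*(-5 + h) (j(h) = (2*h)*(-5 + h) = 2*h*(-5 + h))
W(K) = -8 (W(K) = 2*1*(-5 + 1) = 2*1*(-4) = -8)
D*W(-2) = 23*(-8) = -184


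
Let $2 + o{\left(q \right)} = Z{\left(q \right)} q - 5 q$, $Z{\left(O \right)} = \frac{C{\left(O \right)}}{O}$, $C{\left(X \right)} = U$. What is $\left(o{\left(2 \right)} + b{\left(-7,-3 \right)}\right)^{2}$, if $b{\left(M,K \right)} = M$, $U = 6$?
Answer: $169$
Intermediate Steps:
$C{\left(X \right)} = 6$
$Z{\left(O \right)} = \frac{6}{O}$
$o{\left(q \right)} = 4 - 5 q$ ($o{\left(q \right)} = -2 + \left(\frac{6}{q} q - 5 q\right) = -2 - \left(-6 + 5 q\right) = 4 - 5 q$)
$\left(o{\left(2 \right)} + b{\left(-7,-3 \right)}\right)^{2} = \left(\left(4 - 10\right) - 7\right)^{2} = \left(-6 - 7\right)^{2} = \left(-13\right)^{2} = 169$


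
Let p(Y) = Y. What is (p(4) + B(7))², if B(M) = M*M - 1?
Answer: 2704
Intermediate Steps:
B(M) = -1 + M² (B(M) = M² - 1 = -1 + M²)
(p(4) + B(7))² = (4 + (-1 + 7²))² = (4 + (-1 + 49))² = (4 + 48)² = 52² = 2704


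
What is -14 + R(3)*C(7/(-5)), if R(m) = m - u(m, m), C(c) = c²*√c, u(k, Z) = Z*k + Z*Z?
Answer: -14 - 147*I*√35/25 ≈ -14.0 - 34.787*I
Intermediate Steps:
u(k, Z) = Z² + Z*k (u(k, Z) = Z*k + Z² = Z² + Z*k)
C(c) = c^(5/2)
R(m) = m - 2*m² (R(m) = m - m*(m + m) = m - m*2*m = m - 2*m²)
-14 + R(3)*C(7/(-5)) = -14 + (3*(1 - 2*3))*(7/(-5))^(5/2) = -14 + (3*(1 - 6))*(7*(-⅕))^(5/2) = -14 + (3*(-5))*(-7/5)^(5/2) = -14 - 147*I*√35/25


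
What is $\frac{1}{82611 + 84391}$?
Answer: $\frac{1}{167002} \approx 5.988 \cdot 10^{-6}$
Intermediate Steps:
$\frac{1}{82611 + 84391} = \frac{1}{167002}$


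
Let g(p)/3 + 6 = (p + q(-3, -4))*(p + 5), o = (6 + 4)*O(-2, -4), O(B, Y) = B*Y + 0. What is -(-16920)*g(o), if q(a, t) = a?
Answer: 331919640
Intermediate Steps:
O(B, Y) = B*Y
o = 80 (o = (6 + 4)*(-2*(-4)) = 10*8 = 80)
g(p) = -18 + 3*(-3 + p)*(5 + p) (g(p) = -18 + 3*((p - 3)*(p + 5)) = -18 + 3*((-3 + p)*(5 + p)) = -18 + 3*(-3 + p)*(5 + p))
-(-16920)*g(o) = -(-16920)*(-63 + 3*80² + 6*80) = -(-16920)*(-63 + 3*6400 + 480) = -(-16920)*(-63 + 19200 + 480) = -(-16920)*19617 = -30*(-11063988) = 331919640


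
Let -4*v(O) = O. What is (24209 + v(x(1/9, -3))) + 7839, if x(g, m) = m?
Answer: 128195/4 ≈ 32049.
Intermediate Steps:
v(O) = -O/4
(24209 + v(x(1/9, -3))) + 7839 = (24209 - ¼*(-3)) + 7839 = (24209 + ¾) + 7839 = 96839/4 + 7839 = 128195/4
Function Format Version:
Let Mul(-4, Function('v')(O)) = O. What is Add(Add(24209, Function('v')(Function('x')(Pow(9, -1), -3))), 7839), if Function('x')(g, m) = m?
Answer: Rational(128195, 4) ≈ 32049.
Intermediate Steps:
Function('v')(O) = Mul(Rational(-1, 4), O)
Add(Add(24209, Function('v')(Function('x')(Pow(9, -1), -3))), 7839) = Add(Add(24209, Mul(Rational(-1, 4), -3)), 7839) = Add(Add(24209, Rational(3, 4)), 7839) = Add(Rational(96839, 4), 7839) = Rational(128195, 4)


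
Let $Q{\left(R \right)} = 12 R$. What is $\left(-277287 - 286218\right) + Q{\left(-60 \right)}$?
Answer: $-564225$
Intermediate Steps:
$\left(-277287 - 286218\right) + Q{\left(-60 \right)} = \left(-277287 - 286218\right) + 12 \left(-60\right) = -563505 - 720 = -564225$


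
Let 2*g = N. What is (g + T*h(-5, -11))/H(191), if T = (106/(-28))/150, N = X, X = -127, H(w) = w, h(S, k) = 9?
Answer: -44609/133700 ≈ -0.33365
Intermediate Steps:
N = -127
g = -127/2 (g = (½)*(-127) = -127/2 ≈ -63.500)
T = -53/2100 (T = (106*(-1/28))*(1/150) = -53/14*1/150 = -53/2100 ≈ -0.025238)
(g + T*h(-5, -11))/H(191) = (-127/2 - 53/2100*9)/191 = (-127/2 - 159/700)*(1/191) = -44609/700*1/191 = -44609/133700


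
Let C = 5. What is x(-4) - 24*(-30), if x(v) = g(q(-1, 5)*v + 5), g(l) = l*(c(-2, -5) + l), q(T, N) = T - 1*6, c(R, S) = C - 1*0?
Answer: 1974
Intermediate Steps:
c(R, S) = 5 (c(R, S) = 5 - 1*0 = 5 + 0 = 5)
q(T, N) = -6 + T (q(T, N) = T - 6 = -6 + T)
g(l) = l*(5 + l)
x(v) = (5 - 7*v)*(10 - 7*v) (x(v) = ((-6 - 1)*v + 5)*(5 + ((-6 - 1)*v + 5)) = (-7*v + 5)*(5 + (-7*v + 5)) = (5 - 7*v)*(5 + (5 - 7*v)) = (5 - 7*v)*(10 - 7*v))
x(-4) - 24*(-30) = (-10 + 7*(-4))*(-5 + 7*(-4)) - 24*(-30) = (-10 - 28)*(-5 - 28) + 720 = -38*(-33) + 720 = 1254 + 720 = 1974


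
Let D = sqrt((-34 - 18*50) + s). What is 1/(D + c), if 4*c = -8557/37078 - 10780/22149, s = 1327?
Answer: 1935597898215504504/4240507377397792798703 + 10790978547567150144*sqrt(393)/4240507377397792798703 ≈ 0.050904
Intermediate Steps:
c = -589229833/3284962488 (c = (-8557/37078 - 10780/22149)/4 = (1/4)*(-589229833/821240622) = -589229833/3284962488 ≈ -0.17937)
D = sqrt(393) (D = sqrt((-34 - 18*50) + 1327) = sqrt((-34 - 900) + 1327) = sqrt(-934 + 1327) = sqrt(393) ≈ 19.824)
1/(D + c) = 1/(sqrt(393) - 589229833/3284962488) = 1/(-589229833/3284962488 + sqrt(393))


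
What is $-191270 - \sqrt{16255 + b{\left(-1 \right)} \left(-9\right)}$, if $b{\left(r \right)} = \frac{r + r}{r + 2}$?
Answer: $-191270 - \sqrt{16273} \approx -1.914 \cdot 10^{5}$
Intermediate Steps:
$b{\left(r \right)} = \frac{2 r}{2 + r}$
$-191270 - \sqrt{16255 + b{\left(-1 \right)} \left(-9\right)} = -191270 - \sqrt{16255 + 2 \left(-1\right) \frac{1}{2 - 1} \left(-9\right)} = -191270 - \sqrt{16255 + 2 \left(-1\right) 1^{-1} \left(-9\right)} = -191270 - \sqrt{16255 + 2 \left(-1\right) 1 \left(-9\right)} = -191270 - \sqrt{16255 - -18} = -191270 - \sqrt{16255 + 18} = -191270 - \sqrt{16273}$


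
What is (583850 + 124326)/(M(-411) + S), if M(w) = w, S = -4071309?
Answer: -88522/508965 ≈ -0.17393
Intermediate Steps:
(583850 + 124326)/(M(-411) + S) = (583850 + 124326)/(-411 - 4071309) = 708176/(-4071720) = 708176*(-1/4071720) = -88522/508965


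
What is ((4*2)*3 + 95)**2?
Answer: 14161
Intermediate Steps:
((4*2)*3 + 95)**2 = (8*3 + 95)**2 = (24 + 95)**2 = 119**2 = 14161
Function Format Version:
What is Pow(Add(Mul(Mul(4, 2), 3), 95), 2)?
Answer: 14161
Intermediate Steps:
Pow(Add(Mul(Mul(4, 2), 3), 95), 2) = Pow(Add(Mul(8, 3), 95), 2) = Pow(Add(24, 95), 2) = Pow(119, 2) = 14161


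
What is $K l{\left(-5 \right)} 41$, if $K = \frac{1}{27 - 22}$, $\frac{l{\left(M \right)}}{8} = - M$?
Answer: $328$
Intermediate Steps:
$l{\left(M \right)} = - 8 M$ ($l{\left(M \right)} = 8 \left(- M\right) = - 8 M$)
$K = \frac{1}{5} \approx 0.2$
$K l{\left(-5 \right)} 41 = \frac{\left(-8\right) \left(-5\right)}{5} \cdot 41 = \frac{1}{5} \cdot 40 \cdot 41 = 8 \cdot 41 = 328$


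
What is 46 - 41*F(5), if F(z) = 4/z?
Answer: 66/5 ≈ 13.200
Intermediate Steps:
46 - 41*F(5) = 46 - 164/5 = 66/5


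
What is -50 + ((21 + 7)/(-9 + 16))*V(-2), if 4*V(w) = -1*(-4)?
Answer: -46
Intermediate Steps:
V(w) = 1 (V(w) = (-1*(-4))/4 = (¼)*4 = 1)
-50 + ((21 + 7)/(-9 + 16))*V(-2) = -50 + ((21 + 7)/(-9 + 16))*1 = -50 + (28/7)*1 = -50 + (28*(⅐))*1 = -50 + 4*1 = -50 + 4 = -46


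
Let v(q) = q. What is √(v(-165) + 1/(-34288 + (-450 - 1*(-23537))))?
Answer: I*√20701307366/11201 ≈ 12.845*I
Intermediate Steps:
√(v(-165) + 1/(-34288 + (-450 - 1*(-23537)))) = √(-165 + 1/(-34288 + (-450 - 1*(-23537)))) = √(-165 + 1/(-34288 + (-450 + 23537))) = √(-165 + 1/(-34288 + 23087)) = √(-165 + 1/(-11201)) = √(-165 - 1/11201) = √(-1848166/11201) = I*√20701307366/11201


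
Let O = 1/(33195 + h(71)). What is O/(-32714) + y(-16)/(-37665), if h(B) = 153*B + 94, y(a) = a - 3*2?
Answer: 31776509951/54402893907120 ≈ 0.00058410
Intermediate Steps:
y(a) = -6 + a (y(a) = a - 6 = -6 + a)
h(B) = 94 + 153*B
O = 1/44152 (O = 1/(33195 + (94 + 153*71)) = 1/(33195 + (94 + 10863)) = 1/(33195 + 10957) = 1/44152 ≈ 2.2649e-5)
O/(-32714) + y(-16)/(-37665) = (1/44152)/(-32714) + (-6 - 16)/(-37665) = (1/44152)*(-1/32714) - 22*(-1/37665) = -1/1444388528 + 22/37665 = 31776509951/54402893907120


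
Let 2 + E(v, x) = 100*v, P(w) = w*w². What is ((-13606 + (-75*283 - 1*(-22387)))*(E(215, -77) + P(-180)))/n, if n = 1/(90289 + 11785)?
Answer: 7380551098205712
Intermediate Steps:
P(w) = w³
n = 1/102074 ≈ 9.7968e-6
E(v, x) = -2 + 100*v
((-13606 + (-75*283 - 1*(-22387)))*(E(215, -77) + P(-180)))/n = ((-13606 + (-75*283 - 1*(-22387)))*((-2 + 100*215) + (-180)³))/(1/102074) = ((-13606 + (-21225 + 22387))*((-2 + 21500) - 5832000))*102074 = ((-13606 + 1162)*(21498 - 5832000))*102074 = -12444*(-5810502)*102074 = 72305886888*102074 = 7380551098205712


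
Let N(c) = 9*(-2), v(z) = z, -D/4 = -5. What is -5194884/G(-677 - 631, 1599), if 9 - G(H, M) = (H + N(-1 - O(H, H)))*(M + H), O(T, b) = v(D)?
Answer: -1731628/128625 ≈ -13.463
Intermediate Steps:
D = 20 (D = -4*(-5) = 20)
O(T, b) = 20
N(c) = -18
G(H, M) = 9 - (-18 + H)*(H + M) (G(H, M) = 9 - (H - 18)*(M + H) = 9 - (-18 + H)*(H + M))
-5194884/G(-677 - 631, 1599) = -5194884/(9 - (-677 - 631)**2 + 18*(-677 - 631) + 18*1599 - 1*(-677 - 631)*1599) = -5194884/(9 - 1*(-1308)**2 + 18*(-1308) + 28782 - 1*(-1308)*1599) = -5194884/(9 - 1*1710864 - 23544 + 28782 + 2091492) = -5194884/(9 - 1710864 - 23544 + 28782 + 2091492) = -5194884/385875 = -5194884*1/385875 = -1731628/128625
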